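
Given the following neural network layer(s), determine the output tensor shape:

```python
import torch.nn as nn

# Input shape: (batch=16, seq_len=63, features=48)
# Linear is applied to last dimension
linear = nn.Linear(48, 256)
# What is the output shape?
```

Input: (16, 63, 48) -> Output: (16, 63, 256)

Answer: (16, 63, 256)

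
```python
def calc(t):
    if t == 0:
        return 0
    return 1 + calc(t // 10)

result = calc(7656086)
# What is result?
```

Count of digits of 7656086: 7

Answer: 7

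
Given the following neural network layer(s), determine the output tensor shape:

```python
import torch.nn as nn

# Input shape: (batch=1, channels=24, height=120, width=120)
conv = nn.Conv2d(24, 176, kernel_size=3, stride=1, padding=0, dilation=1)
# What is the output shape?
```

Input: (1, 24, 120, 120) -> Output: (1, 176, 118, 118)

Answer: (1, 176, 118, 118)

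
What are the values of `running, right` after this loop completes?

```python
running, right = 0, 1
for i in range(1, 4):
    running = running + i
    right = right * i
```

Sum and factorial of 1 to 3
`running, right` takes the values: (0, 1) → (1, 1) → (3, 1) → (3, 2) → (6, 2) → (6, 6)

Answer: 6, 6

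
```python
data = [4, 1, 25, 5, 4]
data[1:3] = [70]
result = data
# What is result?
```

Trace:
`data = [4, 1, 25, 5, 4]` → data = [4, 1, 25, 5, 4]
`data[1:3] = [70]` → data = [4, 70, 5, 4]
`result = data` → result = [4, 70, 5, 4]
So result = [4, 70, 5, 4]

Answer: [4, 70, 5, 4]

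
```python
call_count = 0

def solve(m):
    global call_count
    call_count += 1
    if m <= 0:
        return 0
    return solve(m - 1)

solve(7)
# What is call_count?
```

Linear recursion stepping by 1: 8 calls from m=7 down to ≤0.

Answer: 8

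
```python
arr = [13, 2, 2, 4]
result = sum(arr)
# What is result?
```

Trace:
`arr = [13, 2, 2, 4]` → arr = [13, 2, 2, 4]
`result = sum(arr)` → result = 21
So result = 21

Answer: 21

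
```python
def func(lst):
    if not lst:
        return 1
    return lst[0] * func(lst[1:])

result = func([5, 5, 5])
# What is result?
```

Product over [5, 5, 5] = 5 * 5 * 5 = 125

Answer: 125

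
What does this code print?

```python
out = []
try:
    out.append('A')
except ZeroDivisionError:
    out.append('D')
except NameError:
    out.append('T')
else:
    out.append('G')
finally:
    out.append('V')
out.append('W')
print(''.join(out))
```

Execution trace: 'A' (try body, no exception) → 'G' (else) → 'V' (finally) → 'W' (after the try/except). Output: AGVW

Answer: AGVW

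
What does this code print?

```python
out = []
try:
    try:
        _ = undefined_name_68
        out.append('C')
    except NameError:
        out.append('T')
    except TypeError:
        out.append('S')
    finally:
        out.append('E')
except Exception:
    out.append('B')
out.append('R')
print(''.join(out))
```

Execution trace: 'T' (inner except NameError) → 'E' (inner finally) → 'R' (after the try/except). Output: TER

Answer: TER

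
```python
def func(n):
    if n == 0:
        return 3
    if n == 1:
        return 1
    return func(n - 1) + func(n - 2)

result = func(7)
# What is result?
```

Build up from base cases: func(0)=3, func(1)=1, func(2)=4, func(3)=5, func(4)=9, func(5)=14, func(6)=23, ..., func(7)=37

Answer: 37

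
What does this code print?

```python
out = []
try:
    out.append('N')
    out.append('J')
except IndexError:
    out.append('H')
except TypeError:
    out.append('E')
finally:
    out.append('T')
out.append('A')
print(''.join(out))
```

Execution trace: 'N' (try body) → 'J' (try body, no exception) → 'T' (finally) → 'A' (after the try/except). Output: NJTA

Answer: NJTA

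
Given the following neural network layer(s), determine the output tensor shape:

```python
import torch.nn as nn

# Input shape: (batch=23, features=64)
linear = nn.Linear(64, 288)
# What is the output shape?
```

Input: (23, 64) -> Output: (23, 288)

Answer: (23, 288)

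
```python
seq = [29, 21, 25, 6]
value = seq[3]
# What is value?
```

Trace:
`seq = [29, 21, 25, 6]` → seq = [29, 21, 25, 6]
`value = seq[3]` → value = 6
So value = 6

Answer: 6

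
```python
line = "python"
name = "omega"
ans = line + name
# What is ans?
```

Trace:
`line = "python"` → line = 'python'
`name = "omega"` → name = 'omega'
`ans = line + name` → ans = 'pythonomega'
So ans = 'pythonomega'

Answer: 'pythonomega'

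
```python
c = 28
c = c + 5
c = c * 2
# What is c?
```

Trace:
`c = 28` → c = 28
`c = c + 5` → c = 33
`c = c * 2` → c = 66
So c = 66

Answer: 66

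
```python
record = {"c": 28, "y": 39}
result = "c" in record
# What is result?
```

Trace:
`record = {"c": 28, "y": 39}` → record = {'c': 28, 'y': 39}
`result = "c" in record` → result = True
So result = True

Answer: True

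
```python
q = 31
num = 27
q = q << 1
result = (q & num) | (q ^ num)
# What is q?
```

Trace:
`q = 31` → q = 31
`num = 27` → num = 27
`q = q << 1` → q = 62
`result = (q & num) | (q ^ num)` → result = 63
So q = 62

Answer: 62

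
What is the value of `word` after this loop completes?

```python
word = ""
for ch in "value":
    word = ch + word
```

Reverse 'value'
`word` takes the values: "" → "v" → "av" → "lav" → "ulav" → "eulav"

Answer: "eulav"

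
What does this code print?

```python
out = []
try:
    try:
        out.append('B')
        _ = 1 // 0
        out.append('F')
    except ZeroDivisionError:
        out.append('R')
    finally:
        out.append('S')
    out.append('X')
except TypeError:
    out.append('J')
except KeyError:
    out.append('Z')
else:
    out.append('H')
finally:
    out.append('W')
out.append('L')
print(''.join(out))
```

Execution trace: 'B' (inner try body) → 'R' (inner except ZeroDivisionError) → 'S' (inner finally) → 'X' (try body, no exception) → 'H' (else) → 'W' (finally) → 'L' (after the try/except). Output: BRSXHWL

Answer: BRSXHWL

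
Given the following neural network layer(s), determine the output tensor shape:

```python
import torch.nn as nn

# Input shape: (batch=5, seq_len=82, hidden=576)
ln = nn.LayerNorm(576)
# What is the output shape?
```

Input: (5, 82, 576) -> Output: (5, 82, 576)

Answer: (5, 82, 576)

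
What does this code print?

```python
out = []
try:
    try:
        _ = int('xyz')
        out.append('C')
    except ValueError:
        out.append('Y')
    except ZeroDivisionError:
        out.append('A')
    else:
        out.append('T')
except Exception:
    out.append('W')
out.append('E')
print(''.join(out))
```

Execution trace: 'Y' (inner except ValueError) → 'E' (after the try/except). Output: YE

Answer: YE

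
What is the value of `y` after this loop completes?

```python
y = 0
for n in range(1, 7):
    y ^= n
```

XOR of 1 to 6
`y` takes the values: 0 → 1 → 3 → 0 → 4 → 1 → 7

Answer: 7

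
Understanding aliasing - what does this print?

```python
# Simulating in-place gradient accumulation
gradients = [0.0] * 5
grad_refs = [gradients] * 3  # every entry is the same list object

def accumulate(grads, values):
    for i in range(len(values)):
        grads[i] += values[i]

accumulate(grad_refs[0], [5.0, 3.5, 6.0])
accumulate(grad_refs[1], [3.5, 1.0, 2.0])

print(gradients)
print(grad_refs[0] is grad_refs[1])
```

Key concept: gradient accumulation aliasing.
Step by step:
`gradients = [0.0] * 5` → gradients = [0.0, 0.0, 0.0, 0.0, 0.0]
`grad_refs = [gradients] * 3` → grad_refs = [[0.0, 0.0, 0.0, 0.0, 0.0], [0.0, 0.0, 0.0, 0.0, 0.0], [0.0, 0.0, 0.0, 0.0, 0.0]]
`accumulate(grad_refs[0], [5.0, 3.5, 6.0])` → gradients = [5.0, 3.5, 6.0, 0.0, 0.0]; grad_refs = [[5.0, 3.5, 6.0, 0.0, 0.0], [5.0, 3.5, 6.0, 0.0, 0.0], [5.0, 3.5, 6.0, 0.0, 0.0]]
`accumulate(grad_refs[1], [3.5, 1.0, 2.0])` → gradients = [8.5, 4.5, 8.0, 0.0, 0.0]; grad_refs = [[8.5, 4.5, 8.0, 0.0, 0.0], [8.5, 4.5, 8.0, 0.0, 0.0], [8.5, 4.5, 8.0, 0.0, 0.0]]
`print(gradients)` → prints [8.5, 4.5, 8.0, 0.0, 0.0]
`print(grad_refs[0] is grad_refs[1])` → prints True

Answer:
[8.5, 4.5, 8.0, 0.0, 0.0]
True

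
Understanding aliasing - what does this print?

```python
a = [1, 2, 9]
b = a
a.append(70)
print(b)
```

Key concept: basic list aliasing.
Step by step:
`a = [1, 2, 9]` → a = [1, 2, 9]
`b = a` → b = [1, 2, 9] (same object as a)
`a.append(70)` → a = [1, 2, 9, 70] (same object as b); b = [1, 2, 9, 70] (same object as a)
`print(b)` → prints [1, 2, 9, 70]

Answer: [1, 2, 9, 70]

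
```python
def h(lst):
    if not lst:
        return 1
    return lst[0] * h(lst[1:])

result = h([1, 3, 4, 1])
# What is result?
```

Product over [1, 3, 4, 1] = 1 * 3 * 4 * 1 = 12

Answer: 12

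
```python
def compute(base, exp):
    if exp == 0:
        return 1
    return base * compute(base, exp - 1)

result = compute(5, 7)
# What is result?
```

compute(5, 7) = 5 * 5 * 5 * 5 * 5 * 5 * 5 = 78125

Answer: 78125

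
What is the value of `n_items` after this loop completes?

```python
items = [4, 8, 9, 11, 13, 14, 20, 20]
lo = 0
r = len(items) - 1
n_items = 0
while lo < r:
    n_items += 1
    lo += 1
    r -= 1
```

Iterations until pointers meet (list length 8)
`n_items` takes the values: 0 → 1 → 2 → 3 → 4

Answer: 4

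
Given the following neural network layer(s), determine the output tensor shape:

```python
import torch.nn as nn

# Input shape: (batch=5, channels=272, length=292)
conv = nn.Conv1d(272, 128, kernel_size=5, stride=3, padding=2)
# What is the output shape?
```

Input: (5, 272, 292) -> Output: (5, 128, 98)

Answer: (5, 128, 98)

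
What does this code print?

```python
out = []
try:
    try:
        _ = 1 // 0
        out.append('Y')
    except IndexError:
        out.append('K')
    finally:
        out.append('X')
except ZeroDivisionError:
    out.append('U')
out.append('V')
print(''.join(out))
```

Execution trace: 'X' (finally) → 'U' (outer except ZeroDivisionError) → 'V' (after the try/except). Output: XUV

Answer: XUV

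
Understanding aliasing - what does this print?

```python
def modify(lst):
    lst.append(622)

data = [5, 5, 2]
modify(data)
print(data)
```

Key concept: function modifies passed list.
Step by step:
`data = [5, 5, 2]` → data = [5, 5, 2]
`modify(data)` → data = [5, 5, 2, 622]
`print(data)` → prints [5, 5, 2, 622]

Answer: [5, 5, 2, 622]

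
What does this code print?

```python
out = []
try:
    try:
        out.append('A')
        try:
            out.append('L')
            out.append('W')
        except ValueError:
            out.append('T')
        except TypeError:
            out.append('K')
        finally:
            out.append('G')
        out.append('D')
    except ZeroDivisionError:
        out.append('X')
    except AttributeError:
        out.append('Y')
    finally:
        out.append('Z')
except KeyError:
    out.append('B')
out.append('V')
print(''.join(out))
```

Execution trace: 'A' (try body) → 'L' (inner try body) → 'W' (inner try body, no exception) → 'G' (inner finally) → 'D' (try body, no exception) → 'Z' (finally) → 'V' (after the try/except). Output: ALWGDZV

Answer: ALWGDZV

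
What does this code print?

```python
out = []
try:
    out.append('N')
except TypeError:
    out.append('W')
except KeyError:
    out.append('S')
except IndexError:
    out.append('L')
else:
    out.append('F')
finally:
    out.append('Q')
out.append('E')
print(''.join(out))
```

Execution trace: 'N' (try body, no exception) → 'F' (else) → 'Q' (finally) → 'E' (after the try/except). Output: NFQE

Answer: NFQE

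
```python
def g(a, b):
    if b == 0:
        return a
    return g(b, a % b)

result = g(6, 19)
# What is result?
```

g(6, 19) -> g(19, 6) -> g(6, 1) -> g(1, 0) -> 1

Answer: 1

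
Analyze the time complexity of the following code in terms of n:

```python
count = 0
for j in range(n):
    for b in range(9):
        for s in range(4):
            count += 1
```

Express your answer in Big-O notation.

Each loop level contributes: n × 1 × 1. Multiplying the contributions gives O(n).

Answer: O(n)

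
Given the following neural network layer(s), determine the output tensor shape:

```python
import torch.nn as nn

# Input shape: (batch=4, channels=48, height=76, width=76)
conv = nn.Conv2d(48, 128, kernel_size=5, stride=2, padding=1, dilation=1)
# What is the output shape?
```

Input: (4, 48, 76, 76) -> Output: (4, 128, 37, 37)

Answer: (4, 128, 37, 37)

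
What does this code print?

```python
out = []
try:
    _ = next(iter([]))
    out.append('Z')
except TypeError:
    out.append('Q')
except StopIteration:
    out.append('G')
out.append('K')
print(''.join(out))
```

Execution trace: 'G' (except StopIteration) → 'K' (after the try/except). Output: GK

Answer: GK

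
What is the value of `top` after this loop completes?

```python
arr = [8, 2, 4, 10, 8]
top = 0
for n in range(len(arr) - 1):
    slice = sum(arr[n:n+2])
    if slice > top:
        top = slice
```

Max sum of 2-element window in [8, 2, 4, 10, 8]
`top` takes the values: 0 → 10 → 14 → 18

Answer: 18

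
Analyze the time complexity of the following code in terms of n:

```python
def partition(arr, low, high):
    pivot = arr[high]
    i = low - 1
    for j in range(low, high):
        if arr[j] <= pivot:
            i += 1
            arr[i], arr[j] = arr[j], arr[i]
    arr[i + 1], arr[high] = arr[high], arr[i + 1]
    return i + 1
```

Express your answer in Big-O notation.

This is Lomuto partition (single pass over [low, high), where n = high - low). Time complexity: O(n).

Answer: O(n)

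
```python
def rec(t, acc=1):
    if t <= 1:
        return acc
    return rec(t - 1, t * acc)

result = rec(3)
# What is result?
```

Accumulator trace (n, acc): (3, 1) -> (2, 3) -> (1, 6) -> return 6

Answer: 6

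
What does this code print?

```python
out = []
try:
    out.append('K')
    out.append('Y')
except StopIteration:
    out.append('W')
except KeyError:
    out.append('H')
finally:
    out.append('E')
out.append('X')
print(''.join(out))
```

Execution trace: 'K' (try body) → 'Y' (try body, no exception) → 'E' (finally) → 'X' (after the try/except). Output: KYEX

Answer: KYEX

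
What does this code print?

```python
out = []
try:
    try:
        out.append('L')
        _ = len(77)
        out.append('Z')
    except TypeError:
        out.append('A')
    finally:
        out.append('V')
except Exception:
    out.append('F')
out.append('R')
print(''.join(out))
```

Execution trace: 'L' (inner try body) → 'A' (inner except TypeError) → 'V' (inner finally) → 'R' (after the try/except). Output: LAVR

Answer: LAVR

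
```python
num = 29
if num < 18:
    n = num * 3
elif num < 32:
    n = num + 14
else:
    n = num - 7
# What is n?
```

Trace:
`num = 29` → num = 29
`if num < 18: ...` → num < 18 is False, num < 32 is True → n = 43
So n = 43

Answer: 43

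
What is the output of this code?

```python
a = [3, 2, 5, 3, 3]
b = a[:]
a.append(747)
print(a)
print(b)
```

Key concept: slice [:] creates copy.
Step by step:
`a = [3, 2, 5, 3, 3]` → a = [3, 2, 5, 3, 3]
`b = a[:]` → b = [3, 2, 5, 3, 3]
`a.append(747)` → a = [3, 2, 5, 3, 3, 747]
`print(a)` → prints [3, 2, 5, 3, 3, 747]
`print(b)` → prints [3, 2, 5, 3, 3]

Answer:
[3, 2, 5, 3, 3, 747]
[3, 2, 5, 3, 3]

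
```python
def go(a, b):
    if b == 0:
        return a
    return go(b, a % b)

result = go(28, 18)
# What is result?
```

go(28, 18) -> go(18, 10) -> go(10, 8) -> go(8, 2) -> go(2, 0) -> 2

Answer: 2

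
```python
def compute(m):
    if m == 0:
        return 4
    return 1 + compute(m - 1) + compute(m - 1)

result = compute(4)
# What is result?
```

compute(m) = 1 + 2·compute(m-1), compute(0)=4. Closed form: (4+1)·2^4 - 1 = 79.

Answer: 79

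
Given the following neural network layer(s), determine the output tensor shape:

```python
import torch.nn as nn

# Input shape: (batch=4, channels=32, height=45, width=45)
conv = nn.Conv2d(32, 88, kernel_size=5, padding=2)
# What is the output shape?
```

Input: (4, 32, 45, 45) -> Output: (4, 88, 45, 45)

Answer: (4, 88, 45, 45)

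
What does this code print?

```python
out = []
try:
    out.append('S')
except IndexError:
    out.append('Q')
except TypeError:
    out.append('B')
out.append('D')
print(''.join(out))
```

Execution trace: 'S' (try body, no exception) → 'D' (after the try/except). Output: SD

Answer: SD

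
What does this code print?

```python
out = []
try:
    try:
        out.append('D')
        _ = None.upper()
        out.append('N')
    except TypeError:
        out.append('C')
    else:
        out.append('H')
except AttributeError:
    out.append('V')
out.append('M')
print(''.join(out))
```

Execution trace: 'D' (try body) → 'V' (outer except AttributeError) → 'M' (after the try/except). Output: DVM

Answer: DVM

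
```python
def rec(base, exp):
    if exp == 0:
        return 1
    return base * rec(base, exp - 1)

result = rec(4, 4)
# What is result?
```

rec(4, 4) = 4 * 4 * 4 * 4 = 256

Answer: 256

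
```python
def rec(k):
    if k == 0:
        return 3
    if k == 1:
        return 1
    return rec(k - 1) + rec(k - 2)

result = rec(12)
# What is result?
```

Build up from base cases: rec(0)=3, rec(1)=1, rec(2)=4, rec(3)=5, rec(4)=9, rec(5)=14, rec(6)=23, ..., rec(12)=411

Answer: 411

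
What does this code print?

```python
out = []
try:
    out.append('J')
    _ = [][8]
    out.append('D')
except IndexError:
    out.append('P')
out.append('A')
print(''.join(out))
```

Execution trace: 'J' (try body) → 'P' (except IndexError) → 'A' (after the try/except). Output: JPA

Answer: JPA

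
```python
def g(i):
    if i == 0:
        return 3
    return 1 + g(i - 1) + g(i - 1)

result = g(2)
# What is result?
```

g(i) = 1 + 2·g(i-1), g(0)=3. Closed form: (3+1)·2^2 - 1 = 15.

Answer: 15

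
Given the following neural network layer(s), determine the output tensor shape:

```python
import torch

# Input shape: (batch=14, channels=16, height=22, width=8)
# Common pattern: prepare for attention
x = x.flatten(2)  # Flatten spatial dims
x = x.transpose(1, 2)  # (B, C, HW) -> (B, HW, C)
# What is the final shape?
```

Input: (14, 16, 22, 8) -> after flatten(2): (14, 16, 176) -> Output: (14, 176, 16)

Answer: (14, 176, 16)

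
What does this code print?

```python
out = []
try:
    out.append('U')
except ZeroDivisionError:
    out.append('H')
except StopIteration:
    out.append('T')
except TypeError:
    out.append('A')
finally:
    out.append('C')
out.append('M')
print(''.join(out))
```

Execution trace: 'U' (try body, no exception) → 'C' (finally) → 'M' (after the try/except). Output: UCM

Answer: UCM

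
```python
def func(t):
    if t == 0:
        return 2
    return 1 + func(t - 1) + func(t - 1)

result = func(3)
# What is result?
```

func(t) = 1 + 2·func(t-1), func(0)=2. Closed form: (2+1)·2^3 - 1 = 23.

Answer: 23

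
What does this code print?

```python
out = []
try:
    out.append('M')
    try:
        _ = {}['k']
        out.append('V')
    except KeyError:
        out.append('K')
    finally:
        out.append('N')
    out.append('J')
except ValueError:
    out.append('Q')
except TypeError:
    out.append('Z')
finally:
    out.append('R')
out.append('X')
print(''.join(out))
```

Execution trace: 'M' (try body) → 'K' (inner except KeyError) → 'N' (inner finally) → 'J' (try body, no exception) → 'R' (finally) → 'X' (after the try/except). Output: MKNJRX

Answer: MKNJRX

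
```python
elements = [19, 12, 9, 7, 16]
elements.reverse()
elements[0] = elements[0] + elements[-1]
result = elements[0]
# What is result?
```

Trace:
`elements = [19, 12, 9, 7, 16]` → elements = [19, 12, 9, 7, 16]
`elements.reverse()` → elements = [16, 7, 9, 12, 19]
`elements[0] = elements[0] + elements[-1]` → elements = [35, 7, 9, 12, 19]
`result = elements[0]` → result = 35
So result = 35

Answer: 35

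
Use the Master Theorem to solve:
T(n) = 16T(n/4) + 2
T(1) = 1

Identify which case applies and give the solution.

a=16, b=4, f(n)=2. log_4(16) = 2. Since c=0 < 2, Case 1 applies: T(n) = Θ(n^log_b(a)) = O(n^2).

Answer: O(n^2) - Case 1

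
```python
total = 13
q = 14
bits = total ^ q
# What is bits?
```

Trace:
`total = 13` → total = 13
`q = 14` → q = 14
`bits = total ^ q` → bits = 3
So bits = 3

Answer: 3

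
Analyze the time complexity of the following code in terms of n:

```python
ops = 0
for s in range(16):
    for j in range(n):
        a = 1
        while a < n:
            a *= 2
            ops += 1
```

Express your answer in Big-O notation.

Each loop level contributes: 1 × n × log n. Multiplying the contributions gives O(n log n).

Answer: O(n log n)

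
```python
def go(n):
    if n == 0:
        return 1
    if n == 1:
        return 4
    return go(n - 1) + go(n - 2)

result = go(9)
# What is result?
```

Build up from base cases: go(0)=1, go(1)=4, go(2)=5, go(3)=9, go(4)=14, go(5)=23, go(6)=37, ..., go(9)=157

Answer: 157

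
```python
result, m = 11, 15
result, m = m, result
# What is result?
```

Trace:
`result, m = 11, 15` → result = 11; m = 15
`result, m = m, result` → result = 15; m = 11
So result = 15

Answer: 15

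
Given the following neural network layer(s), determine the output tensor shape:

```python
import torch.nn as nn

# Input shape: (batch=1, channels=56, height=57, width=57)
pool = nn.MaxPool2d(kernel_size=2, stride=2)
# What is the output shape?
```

Input: (1, 56, 57, 57) -> Output: (1, 56, 28, 28)

Answer: (1, 56, 28, 28)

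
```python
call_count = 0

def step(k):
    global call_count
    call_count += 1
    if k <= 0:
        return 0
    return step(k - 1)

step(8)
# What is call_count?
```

Linear recursion stepping by 1: 9 calls from k=8 down to ≤0.

Answer: 9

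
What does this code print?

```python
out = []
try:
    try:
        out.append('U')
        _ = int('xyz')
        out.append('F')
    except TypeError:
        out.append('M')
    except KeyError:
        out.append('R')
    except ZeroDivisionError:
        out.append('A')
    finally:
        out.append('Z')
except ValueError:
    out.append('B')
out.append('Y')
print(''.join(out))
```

Execution trace: 'U' (try body) → 'Z' (finally) → 'B' (outer except ValueError) → 'Y' (after the try/except). Output: UZBY

Answer: UZBY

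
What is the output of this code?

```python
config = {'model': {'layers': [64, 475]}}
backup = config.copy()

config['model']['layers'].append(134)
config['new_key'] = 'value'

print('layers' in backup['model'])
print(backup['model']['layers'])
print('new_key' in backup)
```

Key concept: shallow copy gotcha with nested dict.
Step by step:
`config = {'model': {'layers': [64, 475]}}` → config = {'model': {'layers': [64, 475]}}
`backup = config.copy()` → backup = {'model': {'layers': [64, 475]}}
`config['model']['layers'].append(134)` → config = {'model': {'layers': [64, 475, 134]}}; backup = {'model': {'layers': [64, 475, 134]}}
`config['new_key'] = 'value'` → config = {'model': {'layers': [64, 475, 134]}, 'new_key': 'value'}
`print('layers' in backup['model'])` → prints True
`print(backup['model']['layers'])` → prints [64, 475, 134]
`print('new_key' in backup)` → prints False

Answer:
True
[64, 475, 134]
False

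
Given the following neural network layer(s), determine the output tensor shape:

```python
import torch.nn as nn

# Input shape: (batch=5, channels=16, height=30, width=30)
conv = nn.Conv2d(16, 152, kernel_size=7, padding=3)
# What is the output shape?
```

Input: (5, 16, 30, 30) -> Output: (5, 152, 30, 30)

Answer: (5, 152, 30, 30)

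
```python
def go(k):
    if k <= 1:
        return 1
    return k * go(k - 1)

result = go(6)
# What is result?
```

go(6) = 6 * 5 * 4 * 3 * 2 * 1 = 720

Answer: 720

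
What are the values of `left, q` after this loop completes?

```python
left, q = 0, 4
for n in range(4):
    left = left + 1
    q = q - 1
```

left goes 0→4, q goes 4→0
`left, q` takes the values: (0, 4) → (1, 4) → (1, 3) → (2, 3) → (2, 2) → (3, 2) → (3, 1) → (4, 1) → (4, 0)

Answer: 4, 0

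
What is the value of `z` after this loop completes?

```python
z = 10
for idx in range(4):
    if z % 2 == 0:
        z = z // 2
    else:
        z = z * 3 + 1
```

Collatz-style transformation from 10
`z` takes the values: 10 → 5 → 16 → 8 → 4

Answer: 4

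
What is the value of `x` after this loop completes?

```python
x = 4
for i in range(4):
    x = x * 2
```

Multiply by 2, 4 times: 4 * 2^4 = 64
`x` takes the values: 4 → 8 → 16 → 32 → 64

Answer: 64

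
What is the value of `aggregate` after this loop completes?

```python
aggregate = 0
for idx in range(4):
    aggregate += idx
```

Sum of 0 to 3 = 6
`aggregate` takes the values: 0 → 1 → 3 → 6

Answer: 6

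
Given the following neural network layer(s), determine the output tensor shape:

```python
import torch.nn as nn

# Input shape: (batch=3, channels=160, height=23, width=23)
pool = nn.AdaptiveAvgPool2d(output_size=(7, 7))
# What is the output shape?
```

Input: (3, 160, 23, 23) -> Output: (3, 160, 7, 7)

Answer: (3, 160, 7, 7)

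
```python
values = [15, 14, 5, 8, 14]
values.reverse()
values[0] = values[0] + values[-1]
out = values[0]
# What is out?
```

Trace:
`values = [15, 14, 5, 8, 14]` → values = [15, 14, 5, 8, 14]
`values.reverse()` → values = [14, 8, 5, 14, 15]
`values[0] = values[0] + values[-1]` → values = [29, 8, 5, 14, 15]
`out = values[0]` → out = 29
So out = 29

Answer: 29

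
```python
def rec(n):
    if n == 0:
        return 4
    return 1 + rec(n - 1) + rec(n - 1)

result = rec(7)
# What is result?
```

rec(n) = 1 + 2·rec(n-1), rec(0)=4. Closed form: (4+1)·2^7 - 1 = 639.

Answer: 639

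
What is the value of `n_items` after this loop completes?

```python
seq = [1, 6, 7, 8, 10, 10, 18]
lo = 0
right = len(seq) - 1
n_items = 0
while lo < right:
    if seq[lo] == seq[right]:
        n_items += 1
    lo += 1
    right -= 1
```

Count matching pairs from ends
`n_items` takes the values: 0

Answer: 0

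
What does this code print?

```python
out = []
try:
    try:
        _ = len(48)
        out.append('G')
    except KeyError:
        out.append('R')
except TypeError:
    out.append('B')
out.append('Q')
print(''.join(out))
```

Execution trace: 'B' (outer except TypeError) → 'Q' (after the try/except). Output: BQ

Answer: BQ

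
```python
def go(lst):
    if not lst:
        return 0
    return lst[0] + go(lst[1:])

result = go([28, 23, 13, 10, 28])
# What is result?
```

28 + 23 + 13 + 10 + 28 + 0 = 102

Answer: 102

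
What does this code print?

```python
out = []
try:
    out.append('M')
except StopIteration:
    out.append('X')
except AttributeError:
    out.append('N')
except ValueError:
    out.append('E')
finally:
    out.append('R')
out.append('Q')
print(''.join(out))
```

Execution trace: 'M' (try body, no exception) → 'R' (finally) → 'Q' (after the try/except). Output: MRQ

Answer: MRQ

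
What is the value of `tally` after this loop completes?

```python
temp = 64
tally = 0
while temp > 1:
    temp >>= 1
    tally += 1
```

Count right shifts until 1
`tally` takes the values: 0 → 1 → 2 → 3 → 4 → 5 → 6

Answer: 6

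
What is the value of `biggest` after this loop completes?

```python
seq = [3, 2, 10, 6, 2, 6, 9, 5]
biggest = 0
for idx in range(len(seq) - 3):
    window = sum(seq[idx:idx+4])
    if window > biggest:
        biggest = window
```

Max sum of 4-element window in [3, 2, 10, 6, 2, 6, 9, 5]
`biggest` takes the values: 0 → 21 → 24

Answer: 24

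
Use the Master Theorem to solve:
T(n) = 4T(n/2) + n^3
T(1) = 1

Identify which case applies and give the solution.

a=4, b=2, f(n)=n^3. log_2(4) = 2. Since c=3 > 2 and the regularity condition holds (4(n/2)^3 = (4/2^3)n^3 with 4/2^3 < 1), Case 3 applies: T(n) = Θ(f(n)) = O(n^3).

Answer: O(n^3) - Case 3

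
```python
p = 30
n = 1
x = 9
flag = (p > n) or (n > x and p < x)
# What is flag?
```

Trace:
`p = 30` → p = 30
`n = 1` → n = 1
`x = 9` → x = 9
`flag = (p > n) or (n > x and p < x)` → flag = True
So flag = True

Answer: True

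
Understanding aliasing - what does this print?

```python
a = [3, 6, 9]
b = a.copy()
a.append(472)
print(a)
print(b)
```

Key concept: list.copy() creates independent copy.
Step by step:
`a = [3, 6, 9]` → a = [3, 6, 9]
`b = a.copy()` → b = [3, 6, 9]
`a.append(472)` → a = [3, 6, 9, 472]
`print(a)` → prints [3, 6, 9, 472]
`print(b)` → prints [3, 6, 9]

Answer:
[3, 6, 9, 472]
[3, 6, 9]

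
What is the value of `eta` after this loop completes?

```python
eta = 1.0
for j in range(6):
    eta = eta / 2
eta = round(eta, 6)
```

Halving LR 6 times: 1 / 2^6
`eta` takes the values: 1.0 → 0.5 → 0.25 → 0.125 → 0.0625 → 0.03125 → 0.015625

Answer: 0.015625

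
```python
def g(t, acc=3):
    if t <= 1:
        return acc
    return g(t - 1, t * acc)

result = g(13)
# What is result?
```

Accumulator trace (n, acc): (13, 3) -> (12, 39) -> (11, 468) -> (10, 5148) -> (9, 51480) -> (8, 463320) -> (7, 3706560) -> (6, 25945920) -> (5, 155675520) -> (4, 778377600) -> (3, 3113510400) -> (2, 9340531200) -> (1, 18681062400) -> return 18681062400

Answer: 18681062400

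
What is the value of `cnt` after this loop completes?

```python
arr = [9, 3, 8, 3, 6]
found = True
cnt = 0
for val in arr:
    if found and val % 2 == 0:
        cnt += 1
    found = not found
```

Count even values at even positions
`cnt` takes the values: 0 → 1 → 2

Answer: 2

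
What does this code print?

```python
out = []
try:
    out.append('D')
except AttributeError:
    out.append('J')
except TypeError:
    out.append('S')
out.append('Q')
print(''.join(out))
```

Execution trace: 'D' (try body, no exception) → 'Q' (after the try/except). Output: DQ

Answer: DQ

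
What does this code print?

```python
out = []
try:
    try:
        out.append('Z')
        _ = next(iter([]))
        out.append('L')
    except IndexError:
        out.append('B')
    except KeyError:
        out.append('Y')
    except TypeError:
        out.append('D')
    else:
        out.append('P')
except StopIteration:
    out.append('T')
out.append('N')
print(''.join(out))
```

Execution trace: 'Z' (inner try body) → 'T' (outer except StopIteration) → 'N' (after the try/except). Output: ZTN

Answer: ZTN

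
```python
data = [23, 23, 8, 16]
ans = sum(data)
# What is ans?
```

Trace:
`data = [23, 23, 8, 16]` → data = [23, 23, 8, 16]
`ans = sum(data)` → ans = 70
So ans = 70

Answer: 70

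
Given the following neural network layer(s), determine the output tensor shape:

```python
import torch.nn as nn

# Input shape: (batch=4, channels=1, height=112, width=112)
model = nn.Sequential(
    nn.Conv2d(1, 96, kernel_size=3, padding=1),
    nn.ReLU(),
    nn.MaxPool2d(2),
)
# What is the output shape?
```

Input: (4, 1, 112, 112) -> after Conv2d: (4, 96, 112, 112) -> after ReLU: (4, 96, 112, 112) -> Output: (4, 96, 56, 56)

Answer: (4, 96, 56, 56)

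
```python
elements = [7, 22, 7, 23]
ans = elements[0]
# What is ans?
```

Trace:
`elements = [7, 22, 7, 23]` → elements = [7, 22, 7, 23]
`ans = elements[0]` → ans = 7
So ans = 7

Answer: 7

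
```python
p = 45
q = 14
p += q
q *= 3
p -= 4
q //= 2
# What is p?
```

Trace:
`p = 45` → p = 45
`q = 14` → q = 14
`p += q` → p = 59
`q *= 3` → q = 42
`p -= 4` → p = 55
`q //= 2` → q = 21
So p = 55

Answer: 55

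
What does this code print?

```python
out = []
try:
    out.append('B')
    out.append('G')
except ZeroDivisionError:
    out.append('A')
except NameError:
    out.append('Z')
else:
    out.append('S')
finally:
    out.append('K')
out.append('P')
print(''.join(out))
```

Execution trace: 'B' (try body) → 'G' (try body, no exception) → 'S' (else) → 'K' (finally) → 'P' (after the try/except). Output: BGSKP

Answer: BGSKP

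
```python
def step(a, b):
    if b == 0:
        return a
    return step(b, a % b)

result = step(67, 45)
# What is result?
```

step(67, 45) -> step(45, 22) -> step(22, 1) -> step(1, 0) -> 1

Answer: 1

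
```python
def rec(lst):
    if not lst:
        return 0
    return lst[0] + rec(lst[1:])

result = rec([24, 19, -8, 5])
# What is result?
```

24 + 19 + (-8) + 5 + 0 = 40

Answer: 40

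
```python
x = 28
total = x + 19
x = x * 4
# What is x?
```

Trace:
`x = 28` → x = 28
`total = x + 19` → total = 47
`x = x * 4` → x = 112
So x = 112

Answer: 112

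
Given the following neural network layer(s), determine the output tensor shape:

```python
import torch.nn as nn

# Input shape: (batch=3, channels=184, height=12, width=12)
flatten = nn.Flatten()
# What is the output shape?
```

Input: (3, 184, 12, 12) -> Output: (3, 26496)

Answer: (3, 26496)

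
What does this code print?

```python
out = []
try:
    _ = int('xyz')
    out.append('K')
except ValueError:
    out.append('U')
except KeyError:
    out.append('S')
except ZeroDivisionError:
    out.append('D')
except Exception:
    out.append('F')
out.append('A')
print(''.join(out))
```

Execution trace: 'U' (except ValueError) → 'A' (after the try/except). Output: UA

Answer: UA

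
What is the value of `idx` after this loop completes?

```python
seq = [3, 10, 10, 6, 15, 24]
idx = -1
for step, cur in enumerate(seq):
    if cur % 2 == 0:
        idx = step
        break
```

First even number index in [3, 10, 10, 6, 15, 24]
`idx` takes the values: -1 → 1

Answer: 1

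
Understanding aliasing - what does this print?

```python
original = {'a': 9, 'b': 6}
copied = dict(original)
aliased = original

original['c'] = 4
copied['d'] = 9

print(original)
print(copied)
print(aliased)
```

Key concept: dict() creates copy, assignment creates alias.
Step by step:
`original = {'a': 9, 'b': 6}` → original = {'a': 9, 'b': 6}
`copied = dict(original)` → copied = {'a': 9, 'b': 6}
`aliased = original` → aliased = {'a': 9, 'b': 6} (same object as original)
`original['c'] = 4` → original = {'a': 9, 'b': 6, 'c': 4} (same object as aliased); aliased = {'a': 9, 'b': 6, 'c': 4} (same object as original)
`copied['d'] = 9` → copied = {'a': 9, 'b': 6, 'd': 9}
`print(original)` → prints {'a': 9, 'b': 6, 'c': 4}
`print(copied)` → prints {'a': 9, 'b': 6, 'd': 9}
`print(aliased)` → prints {'a': 9, 'b': 6, 'c': 4}

Answer:
{'a': 9, 'b': 6, 'c': 4}
{'a': 9, 'b': 6, 'd': 9}
{'a': 9, 'b': 6, 'c': 4}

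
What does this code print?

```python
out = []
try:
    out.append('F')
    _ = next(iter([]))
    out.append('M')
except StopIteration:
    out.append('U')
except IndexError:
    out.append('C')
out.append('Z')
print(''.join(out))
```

Execution trace: 'F' (try body) → 'U' (except StopIteration) → 'Z' (after the try/except). Output: FUZ

Answer: FUZ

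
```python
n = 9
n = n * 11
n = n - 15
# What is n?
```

Trace:
`n = 9` → n = 9
`n = n * 11` → n = 99
`n = n - 15` → n = 84
So n = 84

Answer: 84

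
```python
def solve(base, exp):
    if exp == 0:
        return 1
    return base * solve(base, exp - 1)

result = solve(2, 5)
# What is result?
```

solve(2, 5) = 2 * 2 * 2 * 2 * 2 = 32

Answer: 32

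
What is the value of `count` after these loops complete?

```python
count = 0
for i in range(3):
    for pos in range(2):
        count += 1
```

3 * 2 = 6
`count` takes the values: 0 → 1 → 2 → 3 → 4 → 5 → 6

Answer: 6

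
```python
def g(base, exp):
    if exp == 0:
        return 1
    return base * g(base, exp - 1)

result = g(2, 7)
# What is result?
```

g(2, 7) = 2 * 2 * 2 * 2 * 2 * 2 * 2 = 128

Answer: 128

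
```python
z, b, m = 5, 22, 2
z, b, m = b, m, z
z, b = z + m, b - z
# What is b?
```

Trace:
`z, b, m = 5, 22, 2` → z = 5; b = 22; m = 2
`z, b, m = b, m, z` → z = 22; b = 2; m = 5
`z, b = z + m, b - z` → z = 27; b = -20
So b = -20

Answer: -20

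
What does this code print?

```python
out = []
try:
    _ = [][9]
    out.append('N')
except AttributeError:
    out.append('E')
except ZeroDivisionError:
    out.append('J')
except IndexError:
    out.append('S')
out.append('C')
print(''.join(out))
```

Execution trace: 'S' (except IndexError) → 'C' (after the try/except). Output: SC

Answer: SC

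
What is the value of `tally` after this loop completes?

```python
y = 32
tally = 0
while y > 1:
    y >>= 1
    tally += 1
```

Count right shifts until 1
`tally` takes the values: 0 → 1 → 2 → 3 → 4 → 5

Answer: 5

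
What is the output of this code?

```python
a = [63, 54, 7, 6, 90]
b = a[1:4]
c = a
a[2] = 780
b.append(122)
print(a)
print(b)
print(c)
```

Key concept: slice vs alias.
Step by step:
`a = [63, 54, 7, 6, 90]` → a = [63, 54, 7, 6, 90]
`b = a[1:4]` → b = [54, 7, 6]
`c = a` → c = [63, 54, 7, 6, 90] (same object as a)
`a[2] = 780` → a = [63, 54, 780, 6, 90] (same object as c); c = [63, 54, 780, 6, 90] (same object as a)
`b.append(122)` → b = [54, 7, 6, 122]
`print(a)` → prints [63, 54, 780, 6, 90]
`print(b)` → prints [54, 7, 6, 122]
`print(c)` → prints [63, 54, 780, 6, 90]

Answer:
[63, 54, 780, 6, 90]
[54, 7, 6, 122]
[63, 54, 780, 6, 90]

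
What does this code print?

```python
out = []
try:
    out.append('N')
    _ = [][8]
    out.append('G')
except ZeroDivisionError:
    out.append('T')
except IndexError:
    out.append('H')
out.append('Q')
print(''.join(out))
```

Execution trace: 'N' (try body) → 'H' (except IndexError) → 'Q' (after the try/except). Output: NHQ

Answer: NHQ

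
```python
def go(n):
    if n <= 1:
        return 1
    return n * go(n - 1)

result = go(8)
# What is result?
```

go(8) = 8 * 7 * 6 * 5 * 4 * 3 * 2 * 1 = 40320

Answer: 40320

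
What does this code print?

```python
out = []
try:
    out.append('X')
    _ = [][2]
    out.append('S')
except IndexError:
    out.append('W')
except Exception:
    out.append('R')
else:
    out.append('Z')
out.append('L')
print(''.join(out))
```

Execution trace: 'X' (try body) → 'W' (except IndexError) → 'L' (after the try/except). Output: XWL

Answer: XWL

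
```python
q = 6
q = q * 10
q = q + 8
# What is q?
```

Trace:
`q = 6` → q = 6
`q = q * 10` → q = 60
`q = q + 8` → q = 68
So q = 68

Answer: 68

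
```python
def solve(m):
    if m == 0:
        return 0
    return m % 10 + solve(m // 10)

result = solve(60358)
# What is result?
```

Sum of digits of 60358: 8 + 5 + 3 + 0 + 6 = 22

Answer: 22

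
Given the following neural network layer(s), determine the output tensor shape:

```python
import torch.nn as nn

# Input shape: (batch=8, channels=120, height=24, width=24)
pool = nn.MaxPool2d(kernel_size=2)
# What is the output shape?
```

Input: (8, 120, 24, 24) -> Output: (8, 120, 12, 12)

Answer: (8, 120, 12, 12)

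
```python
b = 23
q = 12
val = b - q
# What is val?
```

Trace:
`b = 23` → b = 23
`q = 12` → q = 12
`val = b - q` → val = 11
So val = 11

Answer: 11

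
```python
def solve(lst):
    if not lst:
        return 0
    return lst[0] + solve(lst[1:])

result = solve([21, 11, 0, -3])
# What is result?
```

21 + 11 + 0 + (-3) + 0 = 29

Answer: 29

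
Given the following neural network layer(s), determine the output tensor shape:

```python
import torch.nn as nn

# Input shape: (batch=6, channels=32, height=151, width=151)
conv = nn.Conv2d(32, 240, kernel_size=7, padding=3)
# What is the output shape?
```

Input: (6, 32, 151, 151) -> Output: (6, 240, 151, 151)

Answer: (6, 240, 151, 151)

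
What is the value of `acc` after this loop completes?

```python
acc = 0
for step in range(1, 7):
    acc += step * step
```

Sum of squares 1² to 6² = 91
`acc` takes the values: 0 → 1 → 5 → 14 → 30 → 55 → 91

Answer: 91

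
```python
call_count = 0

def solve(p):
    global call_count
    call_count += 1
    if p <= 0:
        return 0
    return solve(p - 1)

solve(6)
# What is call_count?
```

Linear recursion stepping by 1: 7 calls from p=6 down to ≤0.

Answer: 7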